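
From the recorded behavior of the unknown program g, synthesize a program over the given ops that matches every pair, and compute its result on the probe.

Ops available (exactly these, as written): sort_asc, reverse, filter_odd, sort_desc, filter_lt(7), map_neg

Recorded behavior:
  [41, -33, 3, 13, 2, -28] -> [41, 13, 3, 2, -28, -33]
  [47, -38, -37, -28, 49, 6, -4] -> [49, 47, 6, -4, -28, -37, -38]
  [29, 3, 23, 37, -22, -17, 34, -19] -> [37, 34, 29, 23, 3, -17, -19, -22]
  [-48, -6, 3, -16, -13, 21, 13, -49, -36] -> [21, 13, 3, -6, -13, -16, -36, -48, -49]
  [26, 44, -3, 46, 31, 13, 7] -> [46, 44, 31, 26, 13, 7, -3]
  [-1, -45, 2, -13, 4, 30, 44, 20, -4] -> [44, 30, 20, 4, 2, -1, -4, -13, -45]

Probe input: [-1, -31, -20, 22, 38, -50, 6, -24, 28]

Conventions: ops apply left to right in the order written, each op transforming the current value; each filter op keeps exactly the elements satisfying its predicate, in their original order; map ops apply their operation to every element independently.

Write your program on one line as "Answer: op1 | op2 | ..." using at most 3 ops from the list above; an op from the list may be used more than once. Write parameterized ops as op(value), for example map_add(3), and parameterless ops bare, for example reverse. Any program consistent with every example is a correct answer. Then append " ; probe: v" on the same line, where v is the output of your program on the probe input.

sort_asc | reverse ; probe: [38, 28, 22, 6, -1, -20, -24, -31, -50]

Check, running the answer program on each example:
  [41, -33, 3, 13, 2, -28] -> [-33, -28, 2, 3, 13, 41] -> [41, 13, 3, 2, -28, -33]
  [47, -38, -37, -28, 49, 6, -4] -> [-38, -37, -28, -4, 6, 47, 49] -> [49, 47, 6, -4, -28, -37, -38]
  [29, 3, 23, 37, -22, -17, 34, -19] -> [-22, -19, -17, 3, 23, 29, 34, 37] -> [37, 34, 29, 23, 3, -17, -19, -22]
  [-48, -6, 3, -16, -13, 21, 13, -49, -36] -> [-49, -48, -36, -16, -13, -6, 3, 13, 21] -> [21, 13, 3, -6, -13, -16, -36, -48, -49]
  [26, 44, -3, 46, 31, 13, 7] -> [-3, 7, 13, 26, 31, 44, 46] -> [46, 44, 31, 26, 13, 7, -3]
  [-1, -45, 2, -13, 4, 30, 44, 20, -4] -> [-45, -13, -4, -1, 2, 4, 20, 30, 44] -> [44, 30, 20, 4, 2, -1, -4, -13, -45]
  probe: [-1, -31, -20, 22, 38, -50, 6, -24, 28] -> [-50, -31, -24, -20, -1, 6, 22, 28, 38] -> [38, 28, 22, 6, -1, -20, -24, -31, -50]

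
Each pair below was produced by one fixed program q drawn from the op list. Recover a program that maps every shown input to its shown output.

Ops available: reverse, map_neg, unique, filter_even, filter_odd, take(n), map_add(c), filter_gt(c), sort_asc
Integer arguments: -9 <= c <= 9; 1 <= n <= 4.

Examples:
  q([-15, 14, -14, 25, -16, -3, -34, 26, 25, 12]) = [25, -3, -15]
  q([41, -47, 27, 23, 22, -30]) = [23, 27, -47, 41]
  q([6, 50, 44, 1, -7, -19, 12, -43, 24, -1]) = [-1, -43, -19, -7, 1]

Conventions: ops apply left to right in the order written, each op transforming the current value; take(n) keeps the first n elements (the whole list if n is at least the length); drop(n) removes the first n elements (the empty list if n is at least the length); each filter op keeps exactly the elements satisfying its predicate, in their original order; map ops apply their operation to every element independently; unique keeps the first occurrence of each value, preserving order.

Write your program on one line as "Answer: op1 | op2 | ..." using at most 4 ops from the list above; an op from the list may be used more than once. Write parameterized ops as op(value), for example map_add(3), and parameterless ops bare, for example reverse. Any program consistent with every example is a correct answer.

reverse | unique | filter_odd

Check, running the answer program on each example:
  [-15, 14, -14, 25, -16, -3, -34, 26, 25, 12] -> [12, 25, 26, -34, -3, -16, 25, -14, 14, -15] -> [12, 25, 26, -34, -3, -16, -14, 14, -15] -> [25, -3, -15]
  [41, -47, 27, 23, 22, -30] -> [-30, 22, 23, 27, -47, 41] -> [-30, 22, 23, 27, -47, 41] -> [23, 27, -47, 41]
  [6, 50, 44, 1, -7, -19, 12, -43, 24, -1] -> [-1, 24, -43, 12, -19, -7, 1, 44, 50, 6] -> [-1, 24, -43, 12, -19, -7, 1, 44, 50, 6] -> [-1, -43, -19, -7, 1]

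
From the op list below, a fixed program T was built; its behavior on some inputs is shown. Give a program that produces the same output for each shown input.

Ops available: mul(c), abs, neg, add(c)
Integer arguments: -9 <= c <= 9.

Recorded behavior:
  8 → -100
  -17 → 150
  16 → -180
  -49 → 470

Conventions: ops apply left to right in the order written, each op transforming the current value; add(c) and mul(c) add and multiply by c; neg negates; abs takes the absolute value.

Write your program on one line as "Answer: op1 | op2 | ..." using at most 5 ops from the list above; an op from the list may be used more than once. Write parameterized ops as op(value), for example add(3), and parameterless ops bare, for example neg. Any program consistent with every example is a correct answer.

mul(-2) | mul(-1) | add(4) | neg | mul(5)

Check, running the answer program on each example:
  8 -> -16 -> 16 -> 20 -> -20 -> -100
  -17 -> 34 -> -34 -> -30 -> 30 -> 150
  16 -> -32 -> 32 -> 36 -> -36 -> -180
  -49 -> 98 -> -98 -> -94 -> 94 -> 470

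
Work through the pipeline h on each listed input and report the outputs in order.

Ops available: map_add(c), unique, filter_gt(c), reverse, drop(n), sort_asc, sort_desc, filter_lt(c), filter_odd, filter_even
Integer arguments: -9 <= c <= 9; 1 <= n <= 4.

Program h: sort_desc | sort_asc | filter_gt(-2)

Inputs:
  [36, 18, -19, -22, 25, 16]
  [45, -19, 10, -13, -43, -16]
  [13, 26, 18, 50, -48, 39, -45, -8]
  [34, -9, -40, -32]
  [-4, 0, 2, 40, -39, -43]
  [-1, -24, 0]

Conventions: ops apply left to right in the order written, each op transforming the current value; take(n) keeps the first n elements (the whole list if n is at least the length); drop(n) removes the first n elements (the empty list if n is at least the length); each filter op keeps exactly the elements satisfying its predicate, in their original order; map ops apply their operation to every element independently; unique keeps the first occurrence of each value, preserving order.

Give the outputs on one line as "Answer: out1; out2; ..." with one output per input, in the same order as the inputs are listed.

[16, 18, 25, 36]; [10, 45]; [13, 18, 26, 39, 50]; [34]; [0, 2, 40]; [-1, 0]

Execution, op by op:
  [36, 18, -19, -22, 25, 16] -> [36, 25, 18, 16, -19, -22] -> [-22, -19, 16, 18, 25, 36] -> [16, 18, 25, 36]
  [45, -19, 10, -13, -43, -16] -> [45, 10, -13, -16, -19, -43] -> [-43, -19, -16, -13, 10, 45] -> [10, 45]
  [13, 26, 18, 50, -48, 39, -45, -8] -> [50, 39, 26, 18, 13, -8, -45, -48] -> [-48, -45, -8, 13, 18, 26, 39, 50] -> [13, 18, 26, 39, 50]
  [34, -9, -40, -32] -> [34, -9, -32, -40] -> [-40, -32, -9, 34] -> [34]
  [-4, 0, 2, 40, -39, -43] -> [40, 2, 0, -4, -39, -43] -> [-43, -39, -4, 0, 2, 40] -> [0, 2, 40]
  [-1, -24, 0] -> [0, -1, -24] -> [-24, -1, 0] -> [-1, 0]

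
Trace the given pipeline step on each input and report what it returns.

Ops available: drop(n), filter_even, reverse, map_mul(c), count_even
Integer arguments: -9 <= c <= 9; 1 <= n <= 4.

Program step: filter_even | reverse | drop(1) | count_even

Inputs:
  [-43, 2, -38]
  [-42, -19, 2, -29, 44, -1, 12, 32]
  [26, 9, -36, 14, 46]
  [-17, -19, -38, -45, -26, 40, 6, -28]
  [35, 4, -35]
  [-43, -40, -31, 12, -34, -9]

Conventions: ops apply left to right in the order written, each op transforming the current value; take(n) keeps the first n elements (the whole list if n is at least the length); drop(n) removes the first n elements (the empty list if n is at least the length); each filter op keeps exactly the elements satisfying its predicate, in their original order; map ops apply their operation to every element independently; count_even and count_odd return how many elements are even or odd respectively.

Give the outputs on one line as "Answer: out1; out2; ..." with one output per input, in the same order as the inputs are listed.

1; 4; 3; 4; 0; 2

Execution, op by op:
  [-43, 2, -38] -> [2, -38] -> [-38, 2] -> [2] -> 1
  [-42, -19, 2, -29, 44, -1, 12, 32] -> [-42, 2, 44, 12, 32] -> [32, 12, 44, 2, -42] -> [12, 44, 2, -42] -> 4
  [26, 9, -36, 14, 46] -> [26, -36, 14, 46] -> [46, 14, -36, 26] -> [14, -36, 26] -> 3
  [-17, -19, -38, -45, -26, 40, 6, -28] -> [-38, -26, 40, 6, -28] -> [-28, 6, 40, -26, -38] -> [6, 40, -26, -38] -> 4
  [35, 4, -35] -> [4] -> [4] -> [] -> 0
  [-43, -40, -31, 12, -34, -9] -> [-40, 12, -34] -> [-34, 12, -40] -> [12, -40] -> 2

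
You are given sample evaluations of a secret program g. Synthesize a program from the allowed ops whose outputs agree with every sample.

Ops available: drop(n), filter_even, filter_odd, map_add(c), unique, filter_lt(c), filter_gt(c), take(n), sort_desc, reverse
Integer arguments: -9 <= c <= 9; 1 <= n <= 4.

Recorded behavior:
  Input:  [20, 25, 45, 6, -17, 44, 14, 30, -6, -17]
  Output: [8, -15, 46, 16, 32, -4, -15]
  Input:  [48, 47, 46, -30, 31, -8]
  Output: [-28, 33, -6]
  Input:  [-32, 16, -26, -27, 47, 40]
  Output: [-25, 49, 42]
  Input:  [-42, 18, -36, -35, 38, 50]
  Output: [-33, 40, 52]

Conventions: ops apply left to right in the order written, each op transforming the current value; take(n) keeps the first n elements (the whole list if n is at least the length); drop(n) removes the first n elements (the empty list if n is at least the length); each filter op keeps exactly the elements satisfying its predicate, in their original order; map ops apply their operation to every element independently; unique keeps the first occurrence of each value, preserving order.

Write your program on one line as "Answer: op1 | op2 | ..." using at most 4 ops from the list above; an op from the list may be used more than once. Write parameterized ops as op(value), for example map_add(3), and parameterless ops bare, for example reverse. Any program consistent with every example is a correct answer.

reverse | map_add(2) | reverse | drop(3)

Check, running the answer program on each example:
  [20, 25, 45, 6, -17, 44, 14, 30, -6, -17] -> [-17, -6, 30, 14, 44, -17, 6, 45, 25, 20] -> [-15, -4, 32, 16, 46, -15, 8, 47, 27, 22] -> [22, 27, 47, 8, -15, 46, 16, 32, -4, -15] -> [8, -15, 46, 16, 32, -4, -15]
  [48, 47, 46, -30, 31, -8] -> [-8, 31, -30, 46, 47, 48] -> [-6, 33, -28, 48, 49, 50] -> [50, 49, 48, -28, 33, -6] -> [-28, 33, -6]
  [-32, 16, -26, -27, 47, 40] -> [40, 47, -27, -26, 16, -32] -> [42, 49, -25, -24, 18, -30] -> [-30, 18, -24, -25, 49, 42] -> [-25, 49, 42]
  [-42, 18, -36, -35, 38, 50] -> [50, 38, -35, -36, 18, -42] -> [52, 40, -33, -34, 20, -40] -> [-40, 20, -34, -33, 40, 52] -> [-33, 40, 52]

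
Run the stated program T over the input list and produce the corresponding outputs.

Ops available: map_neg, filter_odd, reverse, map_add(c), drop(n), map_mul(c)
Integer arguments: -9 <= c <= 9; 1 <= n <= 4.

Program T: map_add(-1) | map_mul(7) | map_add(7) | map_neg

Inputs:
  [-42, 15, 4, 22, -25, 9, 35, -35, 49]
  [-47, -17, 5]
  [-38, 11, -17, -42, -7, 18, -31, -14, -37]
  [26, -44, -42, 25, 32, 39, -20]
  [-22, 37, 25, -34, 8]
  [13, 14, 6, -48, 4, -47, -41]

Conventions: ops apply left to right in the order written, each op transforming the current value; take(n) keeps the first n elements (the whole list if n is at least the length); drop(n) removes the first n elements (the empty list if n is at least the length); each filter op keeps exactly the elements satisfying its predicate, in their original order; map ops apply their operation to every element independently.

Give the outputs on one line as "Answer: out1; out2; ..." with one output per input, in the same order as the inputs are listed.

Execution, op by op:
  [-42, 15, 4, 22, -25, 9, 35, -35, 49] -> [-43, 14, 3, 21, -26, 8, 34, -36, 48] -> [-301, 98, 21, 147, -182, 56, 238, -252, 336] -> [-294, 105, 28, 154, -175, 63, 245, -245, 343] -> [294, -105, -28, -154, 175, -63, -245, 245, -343]
  [-47, -17, 5] -> [-48, -18, 4] -> [-336, -126, 28] -> [-329, -119, 35] -> [329, 119, -35]
  [-38, 11, -17, -42, -7, 18, -31, -14, -37] -> [-39, 10, -18, -43, -8, 17, -32, -15, -38] -> [-273, 70, -126, -301, -56, 119, -224, -105, -266] -> [-266, 77, -119, -294, -49, 126, -217, -98, -259] -> [266, -77, 119, 294, 49, -126, 217, 98, 259]
  [26, -44, -42, 25, 32, 39, -20] -> [25, -45, -43, 24, 31, 38, -21] -> [175, -315, -301, 168, 217, 266, -147] -> [182, -308, -294, 175, 224, 273, -140] -> [-182, 308, 294, -175, -224, -273, 140]
  [-22, 37, 25, -34, 8] -> [-23, 36, 24, -35, 7] -> [-161, 252, 168, -245, 49] -> [-154, 259, 175, -238, 56] -> [154, -259, -175, 238, -56]
  [13, 14, 6, -48, 4, -47, -41] -> [12, 13, 5, -49, 3, -48, -42] -> [84, 91, 35, -343, 21, -336, -294] -> [91, 98, 42, -336, 28, -329, -287] -> [-91, -98, -42, 336, -28, 329, 287]

[294, -105, -28, -154, 175, -63, -245, 245, -343]; [329, 119, -35]; [266, -77, 119, 294, 49, -126, 217, 98, 259]; [-182, 308, 294, -175, -224, -273, 140]; [154, -259, -175, 238, -56]; [-91, -98, -42, 336, -28, 329, 287]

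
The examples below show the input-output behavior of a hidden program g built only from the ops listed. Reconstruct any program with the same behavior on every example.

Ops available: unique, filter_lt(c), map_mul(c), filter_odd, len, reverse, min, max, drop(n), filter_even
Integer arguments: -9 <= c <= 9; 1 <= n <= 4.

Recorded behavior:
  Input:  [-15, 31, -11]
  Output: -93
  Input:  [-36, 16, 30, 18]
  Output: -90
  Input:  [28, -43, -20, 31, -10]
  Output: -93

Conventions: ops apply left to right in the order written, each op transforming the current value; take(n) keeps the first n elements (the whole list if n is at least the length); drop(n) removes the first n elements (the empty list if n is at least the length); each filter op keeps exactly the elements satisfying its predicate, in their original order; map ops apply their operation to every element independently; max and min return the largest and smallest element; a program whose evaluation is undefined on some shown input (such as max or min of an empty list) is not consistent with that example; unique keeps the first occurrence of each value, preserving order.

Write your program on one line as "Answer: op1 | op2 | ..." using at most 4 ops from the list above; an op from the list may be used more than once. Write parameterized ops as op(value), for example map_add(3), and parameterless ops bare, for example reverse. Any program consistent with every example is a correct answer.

map_mul(-3) | drop(1) | min

Check, running the answer program on each example:
  [-15, 31, -11] -> [45, -93, 33] -> [-93, 33] -> -93
  [-36, 16, 30, 18] -> [108, -48, -90, -54] -> [-48, -90, -54] -> -90
  [28, -43, -20, 31, -10] -> [-84, 129, 60, -93, 30] -> [129, 60, -93, 30] -> -93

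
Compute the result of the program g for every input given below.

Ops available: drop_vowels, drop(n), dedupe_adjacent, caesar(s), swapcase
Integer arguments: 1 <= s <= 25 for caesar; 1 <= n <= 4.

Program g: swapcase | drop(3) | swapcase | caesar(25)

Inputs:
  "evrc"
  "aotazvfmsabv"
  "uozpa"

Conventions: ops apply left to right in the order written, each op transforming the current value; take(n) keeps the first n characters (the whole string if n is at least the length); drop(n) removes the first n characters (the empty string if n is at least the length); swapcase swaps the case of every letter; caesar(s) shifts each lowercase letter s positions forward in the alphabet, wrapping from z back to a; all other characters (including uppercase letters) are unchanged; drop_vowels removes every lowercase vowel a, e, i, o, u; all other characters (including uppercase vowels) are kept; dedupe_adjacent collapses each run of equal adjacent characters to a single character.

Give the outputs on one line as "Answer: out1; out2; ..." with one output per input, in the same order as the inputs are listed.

"b"; "zyuelrzau"; "oz"

Execution, op by op:
  "evrc" -> "EVRC" -> "C" -> "c" -> "b"
  "aotazvfmsabv" -> "AOTAZVFMSABV" -> "AZVFMSABV" -> "azvfmsabv" -> "zyuelrzau"
  "uozpa" -> "UOZPA" -> "PA" -> "pa" -> "oz"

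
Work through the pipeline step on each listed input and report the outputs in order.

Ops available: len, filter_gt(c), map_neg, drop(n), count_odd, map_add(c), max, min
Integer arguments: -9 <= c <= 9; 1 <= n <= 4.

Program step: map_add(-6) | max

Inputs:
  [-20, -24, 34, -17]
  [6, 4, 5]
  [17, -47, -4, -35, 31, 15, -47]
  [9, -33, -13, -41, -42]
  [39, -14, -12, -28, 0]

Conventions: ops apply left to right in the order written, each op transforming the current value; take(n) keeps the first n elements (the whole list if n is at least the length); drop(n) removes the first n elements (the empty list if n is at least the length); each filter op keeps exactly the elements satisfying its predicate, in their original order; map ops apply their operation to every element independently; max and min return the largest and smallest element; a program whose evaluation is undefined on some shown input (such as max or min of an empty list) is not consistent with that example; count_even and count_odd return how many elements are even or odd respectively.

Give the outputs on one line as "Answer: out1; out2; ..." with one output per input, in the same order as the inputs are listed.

Execution, op by op:
  [-20, -24, 34, -17] -> [-26, -30, 28, -23] -> 28
  [6, 4, 5] -> [0, -2, -1] -> 0
  [17, -47, -4, -35, 31, 15, -47] -> [11, -53, -10, -41, 25, 9, -53] -> 25
  [9, -33, -13, -41, -42] -> [3, -39, -19, -47, -48] -> 3
  [39, -14, -12, -28, 0] -> [33, -20, -18, -34, -6] -> 33

28; 0; 25; 3; 33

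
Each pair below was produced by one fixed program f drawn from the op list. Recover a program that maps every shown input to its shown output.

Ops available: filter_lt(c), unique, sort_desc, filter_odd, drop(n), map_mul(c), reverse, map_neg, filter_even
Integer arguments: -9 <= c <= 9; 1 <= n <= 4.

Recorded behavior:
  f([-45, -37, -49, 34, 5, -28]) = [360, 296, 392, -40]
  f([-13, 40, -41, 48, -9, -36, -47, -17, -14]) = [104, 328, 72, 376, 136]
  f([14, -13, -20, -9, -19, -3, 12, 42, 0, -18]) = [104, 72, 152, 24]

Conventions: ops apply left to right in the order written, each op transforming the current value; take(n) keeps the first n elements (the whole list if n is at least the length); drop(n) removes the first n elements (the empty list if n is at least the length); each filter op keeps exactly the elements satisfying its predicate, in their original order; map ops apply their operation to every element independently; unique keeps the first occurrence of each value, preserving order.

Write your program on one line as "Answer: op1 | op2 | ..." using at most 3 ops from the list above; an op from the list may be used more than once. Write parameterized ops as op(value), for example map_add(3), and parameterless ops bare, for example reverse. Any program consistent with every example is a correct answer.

filter_odd | map_neg | map_mul(8)

Check, running the answer program on each example:
  [-45, -37, -49, 34, 5, -28] -> [-45, -37, -49, 5] -> [45, 37, 49, -5] -> [360, 296, 392, -40]
  [-13, 40, -41, 48, -9, -36, -47, -17, -14] -> [-13, -41, -9, -47, -17] -> [13, 41, 9, 47, 17] -> [104, 328, 72, 376, 136]
  [14, -13, -20, -9, -19, -3, 12, 42, 0, -18] -> [-13, -9, -19, -3] -> [13, 9, 19, 3] -> [104, 72, 152, 24]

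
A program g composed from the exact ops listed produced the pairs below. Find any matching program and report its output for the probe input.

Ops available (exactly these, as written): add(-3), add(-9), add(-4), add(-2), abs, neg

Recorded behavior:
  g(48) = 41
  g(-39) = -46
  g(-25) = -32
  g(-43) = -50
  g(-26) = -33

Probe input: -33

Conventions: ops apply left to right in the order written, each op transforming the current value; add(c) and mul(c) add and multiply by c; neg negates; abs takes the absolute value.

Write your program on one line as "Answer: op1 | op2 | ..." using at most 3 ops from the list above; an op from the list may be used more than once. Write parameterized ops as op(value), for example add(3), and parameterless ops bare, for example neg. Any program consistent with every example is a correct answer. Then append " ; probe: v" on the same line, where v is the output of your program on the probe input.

add(-4) | add(-3) ; probe: -40

Check, running the answer program on each example:
  48 -> 44 -> 41
  -39 -> -43 -> -46
  -25 -> -29 -> -32
  -43 -> -47 -> -50
  -26 -> -30 -> -33
  probe: -33 -> -37 -> -40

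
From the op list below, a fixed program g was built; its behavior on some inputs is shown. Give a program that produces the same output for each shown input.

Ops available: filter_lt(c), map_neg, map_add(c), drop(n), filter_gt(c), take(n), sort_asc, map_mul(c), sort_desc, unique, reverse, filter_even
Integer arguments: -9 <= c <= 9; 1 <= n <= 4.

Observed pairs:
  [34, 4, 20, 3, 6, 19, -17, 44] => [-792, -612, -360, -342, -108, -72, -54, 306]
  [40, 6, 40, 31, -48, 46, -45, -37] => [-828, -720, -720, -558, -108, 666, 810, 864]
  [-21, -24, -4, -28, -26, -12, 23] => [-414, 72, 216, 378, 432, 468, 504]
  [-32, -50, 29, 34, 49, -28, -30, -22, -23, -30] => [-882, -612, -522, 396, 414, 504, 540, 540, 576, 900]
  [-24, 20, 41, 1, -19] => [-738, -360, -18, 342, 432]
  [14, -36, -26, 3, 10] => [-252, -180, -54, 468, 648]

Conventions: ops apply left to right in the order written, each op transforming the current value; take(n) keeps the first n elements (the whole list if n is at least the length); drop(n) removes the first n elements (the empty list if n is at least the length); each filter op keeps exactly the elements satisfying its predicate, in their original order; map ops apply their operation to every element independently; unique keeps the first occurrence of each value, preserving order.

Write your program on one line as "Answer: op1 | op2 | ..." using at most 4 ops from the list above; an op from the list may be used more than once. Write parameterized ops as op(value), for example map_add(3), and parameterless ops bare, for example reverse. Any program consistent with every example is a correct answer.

sort_asc | reverse | map_mul(9) | map_mul(-2)

Check, running the answer program on each example:
  [34, 4, 20, 3, 6, 19, -17, 44] -> [-17, 3, 4, 6, 19, 20, 34, 44] -> [44, 34, 20, 19, 6, 4, 3, -17] -> [396, 306, 180, 171, 54, 36, 27, -153] -> [-792, -612, -360, -342, -108, -72, -54, 306]
  [40, 6, 40, 31, -48, 46, -45, -37] -> [-48, -45, -37, 6, 31, 40, 40, 46] -> [46, 40, 40, 31, 6, -37, -45, -48] -> [414, 360, 360, 279, 54, -333, -405, -432] -> [-828, -720, -720, -558, -108, 666, 810, 864]
  [-21, -24, -4, -28, -26, -12, 23] -> [-28, -26, -24, -21, -12, -4, 23] -> [23, -4, -12, -21, -24, -26, -28] -> [207, -36, -108, -189, -216, -234, -252] -> [-414, 72, 216, 378, 432, 468, 504]
  [-32, -50, 29, 34, 49, -28, -30, -22, -23, -30] -> [-50, -32, -30, -30, -28, -23, -22, 29, 34, 49] -> [49, 34, 29, -22, -23, -28, -30, -30, -32, -50] -> [441, 306, 261, -198, -207, -252, -270, -270, -288, -450] -> [-882, -612, -522, 396, 414, 504, 540, 540, 576, 900]
  [-24, 20, 41, 1, -19] -> [-24, -19, 1, 20, 41] -> [41, 20, 1, -19, -24] -> [369, 180, 9, -171, -216] -> [-738, -360, -18, 342, 432]
  [14, -36, -26, 3, 10] -> [-36, -26, 3, 10, 14] -> [14, 10, 3, -26, -36] -> [126, 90, 27, -234, -324] -> [-252, -180, -54, 468, 648]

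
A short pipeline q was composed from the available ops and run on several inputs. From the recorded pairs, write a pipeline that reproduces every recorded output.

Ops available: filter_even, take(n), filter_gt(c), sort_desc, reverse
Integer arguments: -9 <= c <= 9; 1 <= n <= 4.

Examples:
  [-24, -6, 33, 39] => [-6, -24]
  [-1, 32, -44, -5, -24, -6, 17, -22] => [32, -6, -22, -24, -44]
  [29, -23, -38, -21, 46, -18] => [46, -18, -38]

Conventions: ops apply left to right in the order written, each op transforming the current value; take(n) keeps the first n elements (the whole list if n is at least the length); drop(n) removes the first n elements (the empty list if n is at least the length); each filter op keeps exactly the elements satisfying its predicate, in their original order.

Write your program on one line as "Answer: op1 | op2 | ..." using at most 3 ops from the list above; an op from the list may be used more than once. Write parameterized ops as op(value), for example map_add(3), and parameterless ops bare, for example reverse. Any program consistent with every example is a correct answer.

filter_even | sort_desc

Check, running the answer program on each example:
  [-24, -6, 33, 39] -> [-24, -6] -> [-6, -24]
  [-1, 32, -44, -5, -24, -6, 17, -22] -> [32, -44, -24, -6, -22] -> [32, -6, -22, -24, -44]
  [29, -23, -38, -21, 46, -18] -> [-38, 46, -18] -> [46, -18, -38]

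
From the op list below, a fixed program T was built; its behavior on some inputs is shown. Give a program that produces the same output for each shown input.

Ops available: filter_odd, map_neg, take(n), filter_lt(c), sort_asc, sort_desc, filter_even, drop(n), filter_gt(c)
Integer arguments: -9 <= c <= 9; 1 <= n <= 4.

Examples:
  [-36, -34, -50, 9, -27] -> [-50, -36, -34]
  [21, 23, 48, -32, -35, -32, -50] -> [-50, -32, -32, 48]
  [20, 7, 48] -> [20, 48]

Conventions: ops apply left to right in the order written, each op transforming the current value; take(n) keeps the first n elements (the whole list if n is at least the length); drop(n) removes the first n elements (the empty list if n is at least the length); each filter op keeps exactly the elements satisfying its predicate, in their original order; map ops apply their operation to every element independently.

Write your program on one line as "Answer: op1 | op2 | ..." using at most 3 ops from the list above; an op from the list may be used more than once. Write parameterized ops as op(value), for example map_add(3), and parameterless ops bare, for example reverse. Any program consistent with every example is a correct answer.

sort_asc | filter_even

Check, running the answer program on each example:
  [-36, -34, -50, 9, -27] -> [-50, -36, -34, -27, 9] -> [-50, -36, -34]
  [21, 23, 48, -32, -35, -32, -50] -> [-50, -35, -32, -32, 21, 23, 48] -> [-50, -32, -32, 48]
  [20, 7, 48] -> [7, 20, 48] -> [20, 48]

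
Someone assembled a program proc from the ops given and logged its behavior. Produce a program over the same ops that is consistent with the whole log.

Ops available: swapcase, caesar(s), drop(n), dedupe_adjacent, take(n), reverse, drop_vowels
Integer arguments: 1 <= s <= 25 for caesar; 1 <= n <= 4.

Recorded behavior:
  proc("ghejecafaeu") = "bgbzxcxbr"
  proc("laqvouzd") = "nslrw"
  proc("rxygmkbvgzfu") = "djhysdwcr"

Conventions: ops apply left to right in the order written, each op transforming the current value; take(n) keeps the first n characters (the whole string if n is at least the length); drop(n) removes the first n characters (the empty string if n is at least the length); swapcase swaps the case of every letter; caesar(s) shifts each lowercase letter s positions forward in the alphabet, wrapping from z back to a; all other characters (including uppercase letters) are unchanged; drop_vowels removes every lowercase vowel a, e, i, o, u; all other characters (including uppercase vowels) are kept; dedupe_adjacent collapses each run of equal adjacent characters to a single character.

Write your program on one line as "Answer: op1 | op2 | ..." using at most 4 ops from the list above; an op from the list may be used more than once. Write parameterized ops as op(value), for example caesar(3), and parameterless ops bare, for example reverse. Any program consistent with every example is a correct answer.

caesar(23) | drop_vowels | drop(1)

Check, running the answer program on each example:
  "ghejecafaeu" -> "debgbzxcxbr" -> "dbgbzxcxbr" -> "bgbzxcxbr"
  "laqvouzd" -> "ixnslrwa" -> "xnslrw" -> "nslrw"
  "rxygmkbvgzfu" -> "ouvdjhysdwcr" -> "vdjhysdwcr" -> "djhysdwcr"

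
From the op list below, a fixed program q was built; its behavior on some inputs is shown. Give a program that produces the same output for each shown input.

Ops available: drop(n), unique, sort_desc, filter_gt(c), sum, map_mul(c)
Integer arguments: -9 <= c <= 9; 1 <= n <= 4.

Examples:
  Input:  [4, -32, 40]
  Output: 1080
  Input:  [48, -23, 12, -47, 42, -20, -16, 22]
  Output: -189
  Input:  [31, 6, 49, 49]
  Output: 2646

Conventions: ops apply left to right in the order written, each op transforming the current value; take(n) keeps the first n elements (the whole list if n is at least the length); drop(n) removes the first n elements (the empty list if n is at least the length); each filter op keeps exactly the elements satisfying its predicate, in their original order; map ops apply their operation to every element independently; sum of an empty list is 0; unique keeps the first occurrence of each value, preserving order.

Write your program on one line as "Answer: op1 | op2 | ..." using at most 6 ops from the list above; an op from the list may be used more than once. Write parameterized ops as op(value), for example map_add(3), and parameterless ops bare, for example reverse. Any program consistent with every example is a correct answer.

drop(2) | sort_desc | map_mul(-9) | map_mul(-3) | sum

Check, running the answer program on each example:
  [4, -32, 40] -> [40] -> [40] -> [-360] -> [1080] -> 1080
  [48, -23, 12, -47, 42, -20, -16, 22] -> [12, -47, 42, -20, -16, 22] -> [42, 22, 12, -16, -20, -47] -> [-378, -198, -108, 144, 180, 423] -> [1134, 594, 324, -432, -540, -1269] -> -189
  [31, 6, 49, 49] -> [49, 49] -> [49, 49] -> [-441, -441] -> [1323, 1323] -> 2646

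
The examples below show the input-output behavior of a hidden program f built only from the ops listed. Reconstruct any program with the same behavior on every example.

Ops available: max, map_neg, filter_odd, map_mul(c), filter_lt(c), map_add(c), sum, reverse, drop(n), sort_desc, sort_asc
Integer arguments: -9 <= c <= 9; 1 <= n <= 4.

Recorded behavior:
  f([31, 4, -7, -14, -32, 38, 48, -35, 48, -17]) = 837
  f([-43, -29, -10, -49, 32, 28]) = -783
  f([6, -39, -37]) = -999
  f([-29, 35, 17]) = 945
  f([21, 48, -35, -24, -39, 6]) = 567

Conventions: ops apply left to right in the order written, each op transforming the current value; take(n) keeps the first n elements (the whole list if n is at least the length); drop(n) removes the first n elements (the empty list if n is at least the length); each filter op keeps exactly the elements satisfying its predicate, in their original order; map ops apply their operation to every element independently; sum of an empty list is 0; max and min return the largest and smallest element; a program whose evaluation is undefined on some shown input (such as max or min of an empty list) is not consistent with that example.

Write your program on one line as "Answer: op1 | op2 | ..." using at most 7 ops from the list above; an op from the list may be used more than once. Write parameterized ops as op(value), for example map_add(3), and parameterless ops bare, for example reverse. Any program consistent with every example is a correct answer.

sort_desc | filter_odd | sort_asc | map_mul(-9) | map_mul(-3) | max

Check, running the answer program on each example:
  [31, 4, -7, -14, -32, 38, 48, -35, 48, -17] -> [48, 48, 38, 31, 4, -7, -14, -17, -32, -35] -> [31, -7, -17, -35] -> [-35, -17, -7, 31] -> [315, 153, 63, -279] -> [-945, -459, -189, 837] -> 837
  [-43, -29, -10, -49, 32, 28] -> [32, 28, -10, -29, -43, -49] -> [-29, -43, -49] -> [-49, -43, -29] -> [441, 387, 261] -> [-1323, -1161, -783] -> -783
  [6, -39, -37] -> [6, -37, -39] -> [-37, -39] -> [-39, -37] -> [351, 333] -> [-1053, -999] -> -999
  [-29, 35, 17] -> [35, 17, -29] -> [35, 17, -29] -> [-29, 17, 35] -> [261, -153, -315] -> [-783, 459, 945] -> 945
  [21, 48, -35, -24, -39, 6] -> [48, 21, 6, -24, -35, -39] -> [21, -35, -39] -> [-39, -35, 21] -> [351, 315, -189] -> [-1053, -945, 567] -> 567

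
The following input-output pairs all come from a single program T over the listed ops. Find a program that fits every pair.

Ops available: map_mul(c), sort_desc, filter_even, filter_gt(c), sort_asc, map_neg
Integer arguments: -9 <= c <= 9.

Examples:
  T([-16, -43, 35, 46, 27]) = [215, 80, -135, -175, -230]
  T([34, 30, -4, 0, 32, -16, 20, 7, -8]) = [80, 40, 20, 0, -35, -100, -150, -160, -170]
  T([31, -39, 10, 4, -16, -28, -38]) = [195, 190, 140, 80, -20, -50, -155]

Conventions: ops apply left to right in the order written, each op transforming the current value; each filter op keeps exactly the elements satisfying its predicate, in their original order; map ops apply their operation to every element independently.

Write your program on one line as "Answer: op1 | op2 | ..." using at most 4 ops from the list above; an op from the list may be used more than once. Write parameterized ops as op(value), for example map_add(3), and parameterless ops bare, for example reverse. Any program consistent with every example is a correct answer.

map_mul(-1) | sort_asc | map_mul(5) | sort_desc

Check, running the answer program on each example:
  [-16, -43, 35, 46, 27] -> [16, 43, -35, -46, -27] -> [-46, -35, -27, 16, 43] -> [-230, -175, -135, 80, 215] -> [215, 80, -135, -175, -230]
  [34, 30, -4, 0, 32, -16, 20, 7, -8] -> [-34, -30, 4, 0, -32, 16, -20, -7, 8] -> [-34, -32, -30, -20, -7, 0, 4, 8, 16] -> [-170, -160, -150, -100, -35, 0, 20, 40, 80] -> [80, 40, 20, 0, -35, -100, -150, -160, -170]
  [31, -39, 10, 4, -16, -28, -38] -> [-31, 39, -10, -4, 16, 28, 38] -> [-31, -10, -4, 16, 28, 38, 39] -> [-155, -50, -20, 80, 140, 190, 195] -> [195, 190, 140, 80, -20, -50, -155]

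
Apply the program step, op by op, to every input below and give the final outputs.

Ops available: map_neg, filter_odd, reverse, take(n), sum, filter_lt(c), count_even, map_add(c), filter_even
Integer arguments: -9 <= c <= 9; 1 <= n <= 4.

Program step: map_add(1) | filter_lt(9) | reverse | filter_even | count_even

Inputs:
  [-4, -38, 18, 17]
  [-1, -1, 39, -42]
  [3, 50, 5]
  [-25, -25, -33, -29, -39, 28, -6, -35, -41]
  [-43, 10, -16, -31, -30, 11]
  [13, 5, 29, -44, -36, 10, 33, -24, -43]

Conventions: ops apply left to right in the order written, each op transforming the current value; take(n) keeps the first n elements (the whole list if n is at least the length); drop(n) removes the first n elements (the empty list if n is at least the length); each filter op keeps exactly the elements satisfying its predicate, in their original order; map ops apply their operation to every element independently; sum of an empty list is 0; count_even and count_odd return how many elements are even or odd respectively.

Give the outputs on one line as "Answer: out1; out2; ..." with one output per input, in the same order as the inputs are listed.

0; 2; 2; 7; 2; 2

Execution, op by op:
  [-4, -38, 18, 17] -> [-3, -37, 19, 18] -> [-3, -37] -> [-37, -3] -> [] -> 0
  [-1, -1, 39, -42] -> [0, 0, 40, -41] -> [0, 0, -41] -> [-41, 0, 0] -> [0, 0] -> 2
  [3, 50, 5] -> [4, 51, 6] -> [4, 6] -> [6, 4] -> [6, 4] -> 2
  [-25, -25, -33, -29, -39, 28, -6, -35, -41] -> [-24, -24, -32, -28, -38, 29, -5, -34, -40] -> [-24, -24, -32, -28, -38, -5, -34, -40] -> [-40, -34, -5, -38, -28, -32, -24, -24] -> [-40, -34, -38, -28, -32, -24, -24] -> 7
  [-43, 10, -16, -31, -30, 11] -> [-42, 11, -15, -30, -29, 12] -> [-42, -15, -30, -29] -> [-29, -30, -15, -42] -> [-30, -42] -> 2
  [13, 5, 29, -44, -36, 10, 33, -24, -43] -> [14, 6, 30, -43, -35, 11, 34, -23, -42] -> [6, -43, -35, -23, -42] -> [-42, -23, -35, -43, 6] -> [-42, 6] -> 2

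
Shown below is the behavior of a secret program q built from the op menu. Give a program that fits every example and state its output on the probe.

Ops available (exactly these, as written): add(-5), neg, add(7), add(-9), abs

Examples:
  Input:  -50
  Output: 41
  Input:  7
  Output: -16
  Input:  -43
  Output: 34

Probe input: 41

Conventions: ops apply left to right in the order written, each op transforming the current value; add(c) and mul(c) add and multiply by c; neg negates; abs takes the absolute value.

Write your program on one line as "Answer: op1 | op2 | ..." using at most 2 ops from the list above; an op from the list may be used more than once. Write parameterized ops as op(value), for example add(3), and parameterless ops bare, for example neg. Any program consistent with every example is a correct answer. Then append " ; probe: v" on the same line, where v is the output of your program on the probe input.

neg | add(-9) ; probe: -50

Check, running the answer program on each example:
  -50 -> 50 -> 41
  7 -> -7 -> -16
  -43 -> 43 -> 34
  probe: 41 -> -41 -> -50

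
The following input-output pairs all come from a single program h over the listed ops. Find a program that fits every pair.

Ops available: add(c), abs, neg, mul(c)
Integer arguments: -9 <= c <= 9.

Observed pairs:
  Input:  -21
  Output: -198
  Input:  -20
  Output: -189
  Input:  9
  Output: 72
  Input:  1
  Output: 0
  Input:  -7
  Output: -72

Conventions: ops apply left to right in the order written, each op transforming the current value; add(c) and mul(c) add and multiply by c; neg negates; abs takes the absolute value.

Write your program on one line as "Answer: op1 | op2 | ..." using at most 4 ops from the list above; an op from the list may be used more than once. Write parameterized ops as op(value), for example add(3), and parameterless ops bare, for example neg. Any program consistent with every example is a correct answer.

neg | mul(9) | neg | add(-9)

Check, running the answer program on each example:
  -21 -> 21 -> 189 -> -189 -> -198
  -20 -> 20 -> 180 -> -180 -> -189
  9 -> -9 -> -81 -> 81 -> 72
  1 -> -1 -> -9 -> 9 -> 0
  -7 -> 7 -> 63 -> -63 -> -72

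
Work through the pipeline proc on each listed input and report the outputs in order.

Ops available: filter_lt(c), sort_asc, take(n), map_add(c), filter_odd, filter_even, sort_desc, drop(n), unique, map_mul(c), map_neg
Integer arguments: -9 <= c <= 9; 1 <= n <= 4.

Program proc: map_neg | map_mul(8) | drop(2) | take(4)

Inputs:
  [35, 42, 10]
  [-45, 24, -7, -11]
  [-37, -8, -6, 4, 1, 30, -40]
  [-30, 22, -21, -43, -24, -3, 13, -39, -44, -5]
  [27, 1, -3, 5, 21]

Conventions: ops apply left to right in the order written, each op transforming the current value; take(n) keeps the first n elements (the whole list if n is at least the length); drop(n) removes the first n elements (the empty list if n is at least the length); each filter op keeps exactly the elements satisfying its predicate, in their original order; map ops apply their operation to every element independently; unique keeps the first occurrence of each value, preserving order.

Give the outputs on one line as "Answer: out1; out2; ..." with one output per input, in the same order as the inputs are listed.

Execution, op by op:
  [35, 42, 10] -> [-35, -42, -10] -> [-280, -336, -80] -> [-80] -> [-80]
  [-45, 24, -7, -11] -> [45, -24, 7, 11] -> [360, -192, 56, 88] -> [56, 88] -> [56, 88]
  [-37, -8, -6, 4, 1, 30, -40] -> [37, 8, 6, -4, -1, -30, 40] -> [296, 64, 48, -32, -8, -240, 320] -> [48, -32, -8, -240, 320] -> [48, -32, -8, -240]
  [-30, 22, -21, -43, -24, -3, 13, -39, -44, -5] -> [30, -22, 21, 43, 24, 3, -13, 39, 44, 5] -> [240, -176, 168, 344, 192, 24, -104, 312, 352, 40] -> [168, 344, 192, 24, -104, 312, 352, 40] -> [168, 344, 192, 24]
  [27, 1, -3, 5, 21] -> [-27, -1, 3, -5, -21] -> [-216, -8, 24, -40, -168] -> [24, -40, -168] -> [24, -40, -168]

[-80]; [56, 88]; [48, -32, -8, -240]; [168, 344, 192, 24]; [24, -40, -168]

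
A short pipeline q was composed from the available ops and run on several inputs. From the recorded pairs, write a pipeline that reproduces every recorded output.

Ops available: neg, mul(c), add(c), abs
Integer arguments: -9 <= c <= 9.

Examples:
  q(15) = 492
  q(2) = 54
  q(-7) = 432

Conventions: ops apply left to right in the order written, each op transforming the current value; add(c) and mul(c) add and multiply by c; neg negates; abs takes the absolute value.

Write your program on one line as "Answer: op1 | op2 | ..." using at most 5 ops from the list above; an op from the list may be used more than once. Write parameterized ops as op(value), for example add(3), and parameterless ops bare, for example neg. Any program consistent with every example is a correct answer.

add(-2) | mul(7) | add(-9) | mul(6) | abs

Check, running the answer program on each example:
  15 -> 13 -> 91 -> 82 -> 492 -> 492
  2 -> 0 -> 0 -> -9 -> -54 -> 54
  -7 -> -9 -> -63 -> -72 -> -432 -> 432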